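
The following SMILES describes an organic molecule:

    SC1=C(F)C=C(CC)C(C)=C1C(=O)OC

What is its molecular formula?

Walk through each heavy atom and fill implicit hydrogens from standard valence (C 4, N 3, O 2, S 2, halogen 1):
  atom 1: S, bond orders sum to 1 (valence 2) → 1 H
  atom 2: C, bond orders sum to 4 (valence 4) → 0 H
  atom 3: C, bond orders sum to 4 (valence 4) → 0 H
  atom 4: F (halogen, monovalent) → 0 H
  atom 5: C, bond orders sum to 3 (valence 4) → 1 H
  atom 6: C, bond orders sum to 4 (valence 4) → 0 H
  atom 7: C, bond orders sum to 2 (valence 4) → 2 H
  atom 8: C, bond orders sum to 1 (valence 4) → 3 H
  atom 9: C, bond orders sum to 4 (valence 4) → 0 H
  atom 10: C, bond orders sum to 1 (valence 4) → 3 H
  atom 11: C, bond orders sum to 4 (valence 4) → 0 H
  atom 12: C, bond orders sum to 4 (valence 4) → 0 H
  atom 13: O, bond orders sum to 2 (valence 2) → 0 H
  atom 14: O, bond orders sum to 2 (valence 2) → 0 H
  atom 15: C, bond orders sum to 1 (valence 4) → 3 H
Totals → C:11, H:13, F:1, O:2, S:1.
In Hill order: C11H13FO2S.

C11H13FO2S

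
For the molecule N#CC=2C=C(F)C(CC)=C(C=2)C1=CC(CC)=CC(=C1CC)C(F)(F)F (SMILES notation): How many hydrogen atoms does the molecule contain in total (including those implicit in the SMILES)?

Walk through each heavy atom and fill implicit hydrogens from standard valence (C 4, N 3, O 2, S 2, halogen 1):
  atom 1: N, bond orders sum to 3 (valence 3) → 0 H
  atom 2: C, bond orders sum to 4 (valence 4) → 0 H
  atom 3: C, bond orders sum to 4 (valence 4) → 0 H
  atom 4: C, bond orders sum to 3 (valence 4) → 1 H
  atom 5: C, bond orders sum to 4 (valence 4) → 0 H
  atom 6: F (halogen, monovalent) → 0 H
  atom 7: C, bond orders sum to 4 (valence 4) → 0 H
  atom 8: C, bond orders sum to 2 (valence 4) → 2 H
  atom 9: C, bond orders sum to 1 (valence 4) → 3 H
  atom 10: C, bond orders sum to 4 (valence 4) → 0 H
  atom 11: C, bond orders sum to 3 (valence 4) → 1 H
  atom 12: C, bond orders sum to 4 (valence 4) → 0 H
  atom 13: C, bond orders sum to 3 (valence 4) → 1 H
  atom 14: C, bond orders sum to 4 (valence 4) → 0 H
  atom 15: C, bond orders sum to 2 (valence 4) → 2 H
  atom 16: C, bond orders sum to 1 (valence 4) → 3 H
  atom 17: C, bond orders sum to 3 (valence 4) → 1 H
  atom 18: C, bond orders sum to 4 (valence 4) → 0 H
  atom 19: C, bond orders sum to 4 (valence 4) → 0 H
  atom 20: C, bond orders sum to 2 (valence 4) → 2 H
  atom 21: C, bond orders sum to 1 (valence 4) → 3 H
  atom 22: C, bond orders sum to 4 (valence 4) → 0 H
  atom 23: F (halogen, monovalent) → 0 H
  atom 24: F (halogen, monovalent) → 0 H
  atom 25: F (halogen, monovalent) → 0 H
Total hydrogens: 19.

19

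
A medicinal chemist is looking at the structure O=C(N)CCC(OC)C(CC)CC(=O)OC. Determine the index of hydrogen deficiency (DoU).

Molecular formula: C11H21NO4.
DoU = (2C + 2 + N − H − X) / 2, where X is the halogen count and O/S are ignored.
    = (2·11 + 2 + 1 − 21 − 0) / 2 = 4 / 2 = 2.

2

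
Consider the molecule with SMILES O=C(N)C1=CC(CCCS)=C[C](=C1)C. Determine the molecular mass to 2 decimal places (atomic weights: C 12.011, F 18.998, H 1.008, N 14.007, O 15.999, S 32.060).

First, the molecular formula is C11H15NOS (counting implicit H from valence).
  C: 11 × 12.011 = 132.121
  H: 15 × 1.008 = 15.120
  N: 1 × 14.007 = 14.007
  O: 1 × 15.999 = 15.999
  S: 1 × 32.060 = 32.060
Sum: 11×12.011 + 15×1.008 + 1×14.007 + 1×15.999 + 1×32.060 = 209.307 → 209.31 g/mol.

209.31 g/mol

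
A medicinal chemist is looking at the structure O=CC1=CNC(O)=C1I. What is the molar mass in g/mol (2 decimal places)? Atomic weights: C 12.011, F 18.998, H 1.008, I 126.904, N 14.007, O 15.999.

First, the molecular formula is C5H4INO2 (counting implicit H from valence).
  C: 5 × 12.011 = 60.055
  H: 4 × 1.008 = 4.032
  I: 1 × 126.904 = 126.904
  N: 1 × 14.007 = 14.007
  O: 2 × 15.999 = 31.998
Sum: 5×12.011 + 4×1.008 + 1×126.904 + 1×14.007 + 2×15.999 = 236.996 → 237.00 g/mol.

237.00 g/mol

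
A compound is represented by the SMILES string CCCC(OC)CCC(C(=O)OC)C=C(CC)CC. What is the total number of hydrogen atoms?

30

Walk through each heavy atom and fill implicit hydrogens from standard valence (C 4, N 3, O 2, S 2, halogen 1):
  atom 1: C, bond orders sum to 1 (valence 4) → 3 H
  atom 2: C, bond orders sum to 2 (valence 4) → 2 H
  atom 3: C, bond orders sum to 2 (valence 4) → 2 H
  atom 4: C, bond orders sum to 3 (valence 4) → 1 H
  atom 5: O, bond orders sum to 2 (valence 2) → 0 H
  atom 6: C, bond orders sum to 1 (valence 4) → 3 H
  atom 7: C, bond orders sum to 2 (valence 4) → 2 H
  atom 8: C, bond orders sum to 2 (valence 4) → 2 H
  atom 9: C, bond orders sum to 3 (valence 4) → 1 H
  atom 10: C, bond orders sum to 4 (valence 4) → 0 H
  atom 11: O, bond orders sum to 2 (valence 2) → 0 H
  atom 12: O, bond orders sum to 2 (valence 2) → 0 H
  atom 13: C, bond orders sum to 1 (valence 4) → 3 H
  atom 14: C, bond orders sum to 3 (valence 4) → 1 H
  atom 15: C, bond orders sum to 4 (valence 4) → 0 H
  atom 16: C, bond orders sum to 2 (valence 4) → 2 H
  atom 17: C, bond orders sum to 1 (valence 4) → 3 H
  atom 18: C, bond orders sum to 2 (valence 4) → 2 H
  atom 19: C, bond orders sum to 1 (valence 4) → 3 H
Total hydrogens: 30.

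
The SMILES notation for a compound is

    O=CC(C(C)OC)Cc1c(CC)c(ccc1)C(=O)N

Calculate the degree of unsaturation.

Molecular formula: C15H21NO3.
DoU = (2C + 2 + N − H − X) / 2, where X is the halogen count and O/S are ignored.
    = (2·15 + 2 + 1 − 21 − 0) / 2 = 12 / 2 = 6.

6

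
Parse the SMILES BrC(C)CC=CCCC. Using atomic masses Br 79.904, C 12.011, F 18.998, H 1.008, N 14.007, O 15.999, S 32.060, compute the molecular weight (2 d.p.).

First, the molecular formula is C8H15Br (counting implicit H from valence).
  Br: 1 × 79.904 = 79.904
  C: 8 × 12.011 = 96.088
  H: 15 × 1.008 = 15.120
Sum: 1×79.904 + 8×12.011 + 15×1.008 = 191.112 → 191.11 g/mol.

191.11 g/mol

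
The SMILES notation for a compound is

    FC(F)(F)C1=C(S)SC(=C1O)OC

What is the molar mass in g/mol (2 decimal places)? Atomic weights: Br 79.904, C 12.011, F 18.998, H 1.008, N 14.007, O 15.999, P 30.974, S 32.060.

230.22 g/mol

First, the molecular formula is C6H5F3O2S2 (counting implicit H from valence).
  C: 6 × 12.011 = 72.066
  F: 3 × 18.998 = 56.994
  H: 5 × 1.008 = 5.040
  O: 2 × 15.999 = 31.998
  S: 2 × 32.060 = 64.120
Sum: 6×12.011 + 3×18.998 + 5×1.008 + 2×15.999 + 2×32.060 = 230.218 → 230.22 g/mol.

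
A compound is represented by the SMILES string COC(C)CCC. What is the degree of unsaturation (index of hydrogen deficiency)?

Degree of unsaturation = (number of rings) + (number of π bonds).
Ring closures in the SMILES: 0.
π bonds: none → 0 DoU from unsaturation.
Total DoU = 0 + 0 = 0.

0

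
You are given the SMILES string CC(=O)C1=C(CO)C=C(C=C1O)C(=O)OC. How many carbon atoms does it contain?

11

Count every carbon token in the SMILES (each C, including those in ring-closure positions and inside branches).
Carbon count: 11.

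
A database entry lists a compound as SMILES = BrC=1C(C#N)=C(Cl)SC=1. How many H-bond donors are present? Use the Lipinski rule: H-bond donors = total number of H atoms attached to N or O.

Donors: find every N or O and count the H atoms it carries.
  atom 5 (N): bond orders sum to 3 → 0 H
Lipinski HBD = 0.

0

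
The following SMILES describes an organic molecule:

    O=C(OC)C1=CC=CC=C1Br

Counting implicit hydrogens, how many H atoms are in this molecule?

Walk through each heavy atom and fill implicit hydrogens from standard valence (C 4, N 3, O 2, S 2, halogen 1):
  atom 1: O, bond orders sum to 2 (valence 2) → 0 H
  atom 2: C, bond orders sum to 4 (valence 4) → 0 H
  atom 3: O, bond orders sum to 2 (valence 2) → 0 H
  atom 4: C, bond orders sum to 1 (valence 4) → 3 H
  atom 5: C, bond orders sum to 4 (valence 4) → 0 H
  atom 6: C, bond orders sum to 3 (valence 4) → 1 H
  atom 7: C, bond orders sum to 3 (valence 4) → 1 H
  atom 8: C, bond orders sum to 3 (valence 4) → 1 H
  atom 9: C, bond orders sum to 3 (valence 4) → 1 H
  atom 10: C, bond orders sum to 4 (valence 4) → 0 H
  atom 11: Br (halogen, monovalent) → 0 H
Total hydrogens: 7.

7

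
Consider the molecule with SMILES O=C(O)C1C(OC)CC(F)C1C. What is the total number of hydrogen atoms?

13

Walk through each heavy atom and fill implicit hydrogens from standard valence (C 4, N 3, O 2, S 2, halogen 1):
  atom 1: O, bond orders sum to 2 (valence 2) → 0 H
  atom 2: C, bond orders sum to 4 (valence 4) → 0 H
  atom 3: O, bond orders sum to 1 (valence 2) → 1 H
  atom 4: C, bond orders sum to 3 (valence 4) → 1 H
  atom 5: C, bond orders sum to 3 (valence 4) → 1 H
  atom 6: O, bond orders sum to 2 (valence 2) → 0 H
  atom 7: C, bond orders sum to 1 (valence 4) → 3 H
  atom 8: C, bond orders sum to 2 (valence 4) → 2 H
  atom 9: C, bond orders sum to 3 (valence 4) → 1 H
  atom 10: F (halogen, monovalent) → 0 H
  atom 11: C, bond orders sum to 3 (valence 4) → 1 H
  atom 12: C, bond orders sum to 1 (valence 4) → 3 H
Total hydrogens: 13.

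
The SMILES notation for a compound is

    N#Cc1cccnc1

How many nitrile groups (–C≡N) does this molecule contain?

1

The nitrile motif appears at heavy-atom position 2 in the SMILES.
Nitrile count: 1.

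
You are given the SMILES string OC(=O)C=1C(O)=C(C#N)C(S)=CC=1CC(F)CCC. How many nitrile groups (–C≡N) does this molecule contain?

1

The nitrile motif appears at heavy-atom position 8 in the SMILES.
Other groups present: 1 carboxylic acid, 1 hydroxyl, 1 thiol.
Nitrile count: 1.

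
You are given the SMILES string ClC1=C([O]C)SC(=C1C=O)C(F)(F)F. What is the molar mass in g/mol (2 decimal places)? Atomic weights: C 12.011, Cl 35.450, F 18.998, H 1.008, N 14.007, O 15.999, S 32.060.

First, the molecular formula is C7H4ClF3O2S (counting implicit H from valence).
  C: 7 × 12.011 = 84.077
  Cl: 1 × 35.450 = 35.450
  F: 3 × 18.998 = 56.994
  H: 4 × 1.008 = 4.032
  O: 2 × 15.999 = 31.998
  S: 1 × 32.060 = 32.060
Sum: 7×12.011 + 1×35.450 + 3×18.998 + 4×1.008 + 2×15.999 + 1×32.060 = 244.611 → 244.61 g/mol.

244.61 g/mol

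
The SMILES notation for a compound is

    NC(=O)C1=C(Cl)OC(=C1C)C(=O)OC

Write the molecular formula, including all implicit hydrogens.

Walk through each heavy atom and fill implicit hydrogens from standard valence (C 4, N 3, O 2, S 2, halogen 1):
  atom 1: N, bond orders sum to 1 (valence 3) → 2 H
  atom 2: C, bond orders sum to 4 (valence 4) → 0 H
  atom 3: O, bond orders sum to 2 (valence 2) → 0 H
  atom 4: C, bond orders sum to 4 (valence 4) → 0 H
  atom 5: C, bond orders sum to 4 (valence 4) → 0 H
  atom 6: Cl (halogen, monovalent) → 0 H
  atom 7: O, bond orders sum to 2 (valence 2) → 0 H
  atom 8: C, bond orders sum to 4 (valence 4) → 0 H
  atom 9: C, bond orders sum to 4 (valence 4) → 0 H
  atom 10: C, bond orders sum to 1 (valence 4) → 3 H
  atom 11: C, bond orders sum to 4 (valence 4) → 0 H
  atom 12: O, bond orders sum to 2 (valence 2) → 0 H
  atom 13: O, bond orders sum to 2 (valence 2) → 0 H
  atom 14: C, bond orders sum to 1 (valence 4) → 3 H
Totals → C:8, H:8, Cl:1, N:1, O:4.

C8H8ClNO4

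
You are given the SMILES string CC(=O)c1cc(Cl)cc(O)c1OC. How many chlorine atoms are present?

Scan the SMILES for Cl atoms (remember two-letter symbols like Cl and Br are single atoms).
Chlorine count: 1.

1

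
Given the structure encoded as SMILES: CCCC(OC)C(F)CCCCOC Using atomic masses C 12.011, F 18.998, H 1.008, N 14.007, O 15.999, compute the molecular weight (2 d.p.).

First, the molecular formula is C11H23FO2 (counting implicit H from valence).
  C: 11 × 12.011 = 132.121
  F: 1 × 18.998 = 18.998
  H: 23 × 1.008 = 23.184
  O: 2 × 15.999 = 31.998
Sum: 11×12.011 + 1×18.998 + 23×1.008 + 2×15.999 = 206.301 → 206.30 g/mol.

206.30 g/mol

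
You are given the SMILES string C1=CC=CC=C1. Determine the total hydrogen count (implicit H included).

6

Walk through each heavy atom and fill implicit hydrogens from standard valence (C 4, N 3, O 2, S 2, halogen 1):
  atom 1: C, bond orders sum to 3 (valence 4) → 1 H
  atom 2: C, bond orders sum to 3 (valence 4) → 1 H
  atom 3: C, bond orders sum to 3 (valence 4) → 1 H
  atom 4: C, bond orders sum to 3 (valence 4) → 1 H
  atom 5: C, bond orders sum to 3 (valence 4) → 1 H
  atom 6: C, bond orders sum to 3 (valence 4) → 1 H
Total hydrogens: 6.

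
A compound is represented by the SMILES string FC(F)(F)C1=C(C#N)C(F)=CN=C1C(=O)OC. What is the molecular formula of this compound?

C9H4F4N2O2

Walk through each heavy atom and fill implicit hydrogens from standard valence (C 4, N 3, O 2, S 2, halogen 1):
  atom 1: F (halogen, monovalent) → 0 H
  atom 2: C, bond orders sum to 4 (valence 4) → 0 H
  atom 3: F (halogen, monovalent) → 0 H
  atom 4: F (halogen, monovalent) → 0 H
  atom 5: C, bond orders sum to 4 (valence 4) → 0 H
  atom 6: C, bond orders sum to 4 (valence 4) → 0 H
  atom 7: C, bond orders sum to 4 (valence 4) → 0 H
  atom 8: N, bond orders sum to 3 (valence 3) → 0 H
  atom 9: C, bond orders sum to 4 (valence 4) → 0 H
  atom 10: F (halogen, monovalent) → 0 H
  atom 11: C, bond orders sum to 3 (valence 4) → 1 H
  atom 12: N, bond orders sum to 3 (valence 3) → 0 H
  atom 13: C, bond orders sum to 4 (valence 4) → 0 H
  atom 14: C, bond orders sum to 4 (valence 4) → 0 H
  atom 15: O, bond orders sum to 2 (valence 2) → 0 H
  atom 16: O, bond orders sum to 2 (valence 2) → 0 H
  atom 17: C, bond orders sum to 1 (valence 4) → 3 H
Totals → C:9, H:4, F:4, N:2, O:2.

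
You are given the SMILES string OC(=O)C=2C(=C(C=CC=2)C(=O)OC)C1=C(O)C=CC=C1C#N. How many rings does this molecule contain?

2

In SMILES, each pair of matching ring-closure digits denotes one ring-closing bond; the number of such bonds equals the number of independent rings.
Ring-closure bonds here: 2.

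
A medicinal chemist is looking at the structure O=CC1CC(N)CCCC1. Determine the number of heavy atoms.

10

Every atom symbol written in the SMILES (organic subset) is one heavy atom; implicit H are not written.
Heavy atoms by element → C:8, N:1, O:1.
Total: 10.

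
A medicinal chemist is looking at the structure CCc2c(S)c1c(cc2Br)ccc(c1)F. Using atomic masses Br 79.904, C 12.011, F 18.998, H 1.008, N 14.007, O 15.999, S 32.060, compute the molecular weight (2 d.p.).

285.17 g/mol

First, the molecular formula is C12H10BrFS (counting implicit H from valence).
  Br: 1 × 79.904 = 79.904
  C: 12 × 12.011 = 144.132
  F: 1 × 18.998 = 18.998
  H: 10 × 1.008 = 10.080
  S: 1 × 32.060 = 32.060
Sum: 1×79.904 + 12×12.011 + 1×18.998 + 10×1.008 + 1×32.060 = 285.174 → 285.17 g/mol.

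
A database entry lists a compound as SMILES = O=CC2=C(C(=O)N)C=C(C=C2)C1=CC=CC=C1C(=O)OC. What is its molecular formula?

Walk through each heavy atom and fill implicit hydrogens from standard valence (C 4, N 3, O 2, S 2, halogen 1):
  atom 1: O, bond orders sum to 2 (valence 2) → 0 H
  atom 2: C, bond orders sum to 3 (valence 4) → 1 H
  atom 3: C, bond orders sum to 4 (valence 4) → 0 H
  atom 4: C, bond orders sum to 4 (valence 4) → 0 H
  atom 5: C, bond orders sum to 4 (valence 4) → 0 H
  atom 6: O, bond orders sum to 2 (valence 2) → 0 H
  atom 7: N, bond orders sum to 1 (valence 3) → 2 H
  atom 8: C, bond orders sum to 3 (valence 4) → 1 H
  atom 9: C, bond orders sum to 4 (valence 4) → 0 H
  atom 10: C, bond orders sum to 3 (valence 4) → 1 H
  atom 11: C, bond orders sum to 3 (valence 4) → 1 H
  atom 12: C, bond orders sum to 4 (valence 4) → 0 H
  atom 13: C, bond orders sum to 3 (valence 4) → 1 H
  atom 14: C, bond orders sum to 3 (valence 4) → 1 H
  atom 15: C, bond orders sum to 3 (valence 4) → 1 H
  atom 16: C, bond orders sum to 3 (valence 4) → 1 H
  atom 17: C, bond orders sum to 4 (valence 4) → 0 H
  atom 18: C, bond orders sum to 4 (valence 4) → 0 H
  atom 19: O, bond orders sum to 2 (valence 2) → 0 H
  atom 20: O, bond orders sum to 2 (valence 2) → 0 H
  atom 21: C, bond orders sum to 1 (valence 4) → 3 H
Totals → C:16, H:13, N:1, O:4.
In Hill order: C16H13NO4.

C16H13NO4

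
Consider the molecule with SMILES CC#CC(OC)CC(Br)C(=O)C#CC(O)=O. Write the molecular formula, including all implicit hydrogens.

C11H11BrO4

Walk through each heavy atom and fill implicit hydrogens from standard valence (C 4, N 3, O 2, S 2, halogen 1):
  atom 1: C, bond orders sum to 1 (valence 4) → 3 H
  atom 2: C, bond orders sum to 4 (valence 4) → 0 H
  atom 3: C, bond orders sum to 4 (valence 4) → 0 H
  atom 4: C, bond orders sum to 3 (valence 4) → 1 H
  atom 5: O, bond orders sum to 2 (valence 2) → 0 H
  atom 6: C, bond orders sum to 1 (valence 4) → 3 H
  atom 7: C, bond orders sum to 2 (valence 4) → 2 H
  atom 8: C, bond orders sum to 3 (valence 4) → 1 H
  atom 9: Br (halogen, monovalent) → 0 H
  atom 10: C, bond orders sum to 4 (valence 4) → 0 H
  atom 11: O, bond orders sum to 2 (valence 2) → 0 H
  atom 12: C, bond orders sum to 4 (valence 4) → 0 H
  atom 13: C, bond orders sum to 4 (valence 4) → 0 H
  atom 14: C, bond orders sum to 4 (valence 4) → 0 H
  atom 15: O, bond orders sum to 1 (valence 2) → 1 H
  atom 16: O, bond orders sum to 2 (valence 2) → 0 H
Totals → C:11, H:11, Br:1, O:4.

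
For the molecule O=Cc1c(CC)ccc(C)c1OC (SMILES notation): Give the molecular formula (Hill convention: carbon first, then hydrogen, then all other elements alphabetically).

C11H14O2

Walk through each heavy atom and fill implicit hydrogens from standard valence (C 4, N 3, O 2, S 2, halogen 1); for lowercase aromatic atoms, an aromatic c carries 1 H when it has two neighbours and 0 H with three, and aromatic n carries 0 H:
  atom 1: O, bond orders sum to 2 (valence 2) → 0 H
  atom 2: C, bond orders sum to 3 (valence 4) → 1 H
  atom 3: aromatic c, 3 neighbours → 0 H
  atom 4: aromatic c, 3 neighbours → 0 H
  atom 5: C, bond orders sum to 2 (valence 4) → 2 H
  atom 6: C, bond orders sum to 1 (valence 4) → 3 H
  atom 7: aromatic c, 2 neighbours → 1 H
  atom 8: aromatic c, 2 neighbours → 1 H
  atom 9: aromatic c, 3 neighbours → 0 H
  atom 10: C, bond orders sum to 1 (valence 4) → 3 H
  atom 11: aromatic c, 3 neighbours → 0 H
  atom 12: O, bond orders sum to 2 (valence 2) → 0 H
  atom 13: C, bond orders sum to 1 (valence 4) → 3 H
Totals → C:11, H:14, O:2.
In Hill order: C11H14O2.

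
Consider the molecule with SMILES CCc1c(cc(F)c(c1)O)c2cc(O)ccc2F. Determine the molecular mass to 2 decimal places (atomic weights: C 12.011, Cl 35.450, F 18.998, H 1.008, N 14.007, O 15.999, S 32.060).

250.24 g/mol

First, the molecular formula is C14H12F2O2 (counting implicit H from valence).
  C: 14 × 12.011 = 168.154
  F: 2 × 18.998 = 37.996
  H: 12 × 1.008 = 12.096
  O: 2 × 15.999 = 31.998
Sum: 14×12.011 + 2×18.998 + 12×1.008 + 2×15.999 = 250.244 → 250.24 g/mol.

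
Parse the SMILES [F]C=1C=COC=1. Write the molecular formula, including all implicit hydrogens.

C4H3FO

Walk through each heavy atom and fill implicit hydrogens from standard valence (C 4, N 3, O 2, S 2, halogen 1):
  atom 1: F with explicit H count 0
  atom 2: C, bond orders sum to 4 (valence 4) → 0 H
  atom 3: C, bond orders sum to 3 (valence 4) → 1 H
  atom 4: C, bond orders sum to 3 (valence 4) → 1 H
  atom 5: O, bond orders sum to 2 (valence 2) → 0 H
  atom 6: C, bond orders sum to 3 (valence 4) → 1 H
Totals → C:4, H:3, F:1, O:1.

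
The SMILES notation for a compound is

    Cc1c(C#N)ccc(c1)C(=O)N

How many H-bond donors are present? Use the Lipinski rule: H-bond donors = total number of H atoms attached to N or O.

Donors: find every N or O and count the H atoms it carries.
  atom 5 (N): bond orders sum to 3 → 0 H
  atom 11 (O): bond orders sum to 2 → 0 H
  atom 12 (N): bond orders sum to 1 → 2 H
Lipinski HBD = 2.

2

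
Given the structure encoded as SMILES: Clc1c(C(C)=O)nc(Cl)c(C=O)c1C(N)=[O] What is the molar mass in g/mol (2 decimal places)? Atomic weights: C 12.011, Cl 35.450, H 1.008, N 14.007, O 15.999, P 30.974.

First, the molecular formula is C9H6Cl2N2O3 (counting implicit H from valence).
  C: 9 × 12.011 = 108.099
  Cl: 2 × 35.450 = 70.900
  H: 6 × 1.008 = 6.048
  N: 2 × 14.007 = 28.014
  O: 3 × 15.999 = 47.997
Sum: 9×12.011 + 2×35.450 + 6×1.008 + 2×14.007 + 3×15.999 = 261.058 → 261.06 g/mol.

261.06 g/mol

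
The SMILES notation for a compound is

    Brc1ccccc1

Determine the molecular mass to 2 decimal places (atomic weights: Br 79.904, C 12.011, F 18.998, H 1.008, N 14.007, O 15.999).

First, the molecular formula is C6H5Br (counting implicit H from valence).
  Br: 1 × 79.904 = 79.904
  C: 6 × 12.011 = 72.066
  H: 5 × 1.008 = 5.040
Sum: 1×79.904 + 6×12.011 + 5×1.008 = 157.010 → 157.01 g/mol.

157.01 g/mol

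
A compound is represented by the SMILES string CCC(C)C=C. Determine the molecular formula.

Walk through each heavy atom and fill implicit hydrogens from standard valence (C 4, N 3, O 2, S 2, halogen 1):
  atom 1: C, bond orders sum to 1 (valence 4) → 3 H
  atom 2: C, bond orders sum to 2 (valence 4) → 2 H
  atom 3: C, bond orders sum to 3 (valence 4) → 1 H
  atom 4: C, bond orders sum to 1 (valence 4) → 3 H
  atom 5: C, bond orders sum to 3 (valence 4) → 1 H
  atom 6: C, bond orders sum to 2 (valence 4) → 2 H
Totals → C:6, H:12.
In Hill order: C6H12.

C6H12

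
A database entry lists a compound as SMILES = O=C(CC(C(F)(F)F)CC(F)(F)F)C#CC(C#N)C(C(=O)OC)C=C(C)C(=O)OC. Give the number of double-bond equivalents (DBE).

8

Molecular formula: C18H17F6NO5.
DoU = (2C + 2 + N − H − X) / 2, where X is the halogen count and O/S are ignored.
    = (2·18 + 2 + 1 − 17 − 6) / 2 = 16 / 2 = 8.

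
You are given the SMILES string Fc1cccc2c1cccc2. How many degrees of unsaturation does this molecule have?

Molecular formula: C10H7F.
DoU = (2C + 2 + N − H − X) / 2, where X is the halogen count and O/S are ignored.
    = (2·10 + 2 + 0 − 7 − 1) / 2 = 14 / 2 = 7.

7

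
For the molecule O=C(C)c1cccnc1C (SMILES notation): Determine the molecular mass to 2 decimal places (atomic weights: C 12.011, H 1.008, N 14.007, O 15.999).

135.17 g/mol

First, the molecular formula is C8H9NO (counting implicit H from valence).
  C: 8 × 12.011 = 96.088
  H: 9 × 1.008 = 9.072
  N: 1 × 14.007 = 14.007
  O: 1 × 15.999 = 15.999
Sum: 8×12.011 + 9×1.008 + 1×14.007 + 1×15.999 = 135.166 → 135.17 g/mol.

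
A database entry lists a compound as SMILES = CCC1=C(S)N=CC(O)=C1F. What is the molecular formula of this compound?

C7H8FNOS

Walk through each heavy atom and fill implicit hydrogens from standard valence (C 4, N 3, O 2, S 2, halogen 1):
  atom 1: C, bond orders sum to 1 (valence 4) → 3 H
  atom 2: C, bond orders sum to 2 (valence 4) → 2 H
  atom 3: C, bond orders sum to 4 (valence 4) → 0 H
  atom 4: C, bond orders sum to 4 (valence 4) → 0 H
  atom 5: S, bond orders sum to 1 (valence 2) → 1 H
  atom 6: N, bond orders sum to 3 (valence 3) → 0 H
  atom 7: C, bond orders sum to 3 (valence 4) → 1 H
  atom 8: C, bond orders sum to 4 (valence 4) → 0 H
  atom 9: O, bond orders sum to 1 (valence 2) → 1 H
  atom 10: C, bond orders sum to 4 (valence 4) → 0 H
  atom 11: F (halogen, monovalent) → 0 H
Totals → C:7, H:8, F:1, N:1, O:1, S:1.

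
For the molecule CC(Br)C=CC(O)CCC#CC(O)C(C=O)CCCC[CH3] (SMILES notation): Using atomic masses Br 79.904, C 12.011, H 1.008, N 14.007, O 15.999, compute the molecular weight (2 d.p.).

359.30 g/mol

First, the molecular formula is C17H27BrO3 (counting implicit H from valence).
  Br: 1 × 79.904 = 79.904
  C: 17 × 12.011 = 204.187
  H: 27 × 1.008 = 27.216
  O: 3 × 15.999 = 47.997
Sum: 1×79.904 + 17×12.011 + 27×1.008 + 3×15.999 = 359.304 → 359.30 g/mol.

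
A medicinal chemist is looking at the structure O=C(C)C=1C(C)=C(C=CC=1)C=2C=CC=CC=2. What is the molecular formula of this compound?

Walk through each heavy atom and fill implicit hydrogens from standard valence (C 4, N 3, O 2, S 2, halogen 1):
  atom 1: O, bond orders sum to 2 (valence 2) → 0 H
  atom 2: C, bond orders sum to 4 (valence 4) → 0 H
  atom 3: C, bond orders sum to 1 (valence 4) → 3 H
  atom 4: C, bond orders sum to 4 (valence 4) → 0 H
  atom 5: C, bond orders sum to 4 (valence 4) → 0 H
  atom 6: C, bond orders sum to 1 (valence 4) → 3 H
  atom 7: C, bond orders sum to 4 (valence 4) → 0 H
  atom 8: C, bond orders sum to 3 (valence 4) → 1 H
  atom 9: C, bond orders sum to 3 (valence 4) → 1 H
  atom 10: C, bond orders sum to 3 (valence 4) → 1 H
  atom 11: C, bond orders sum to 4 (valence 4) → 0 H
  atom 12: C, bond orders sum to 3 (valence 4) → 1 H
  atom 13: C, bond orders sum to 3 (valence 4) → 1 H
  atom 14: C, bond orders sum to 3 (valence 4) → 1 H
  atom 15: C, bond orders sum to 3 (valence 4) → 1 H
  atom 16: C, bond orders sum to 3 (valence 4) → 1 H
Totals → C:15, H:14, O:1.
In Hill order: C15H14O.

C15H14O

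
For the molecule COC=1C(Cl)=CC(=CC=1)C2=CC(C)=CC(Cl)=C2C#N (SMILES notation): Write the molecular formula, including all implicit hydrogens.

Walk through each heavy atom and fill implicit hydrogens from standard valence (C 4, N 3, O 2, S 2, halogen 1):
  atom 1: C, bond orders sum to 1 (valence 4) → 3 H
  atom 2: O, bond orders sum to 2 (valence 2) → 0 H
  atom 3: C, bond orders sum to 4 (valence 4) → 0 H
  atom 4: C, bond orders sum to 4 (valence 4) → 0 H
  atom 5: Cl (halogen, monovalent) → 0 H
  atom 6: C, bond orders sum to 3 (valence 4) → 1 H
  atom 7: C, bond orders sum to 4 (valence 4) → 0 H
  atom 8: C, bond orders sum to 3 (valence 4) → 1 H
  atom 9: C, bond orders sum to 3 (valence 4) → 1 H
  atom 10: C, bond orders sum to 4 (valence 4) → 0 H
  atom 11: C, bond orders sum to 3 (valence 4) → 1 H
  atom 12: C, bond orders sum to 4 (valence 4) → 0 H
  atom 13: C, bond orders sum to 1 (valence 4) → 3 H
  atom 14: C, bond orders sum to 3 (valence 4) → 1 H
  atom 15: C, bond orders sum to 4 (valence 4) → 0 H
  atom 16: Cl (halogen, monovalent) → 0 H
  atom 17: C, bond orders sum to 4 (valence 4) → 0 H
  atom 18: C, bond orders sum to 4 (valence 4) → 0 H
  atom 19: N, bond orders sum to 3 (valence 3) → 0 H
Totals → C:15, H:11, Cl:2, N:1, O:1.
In Hill order: C15H11Cl2NO.

C15H11Cl2NO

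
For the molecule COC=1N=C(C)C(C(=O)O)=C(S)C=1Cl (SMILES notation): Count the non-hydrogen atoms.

Every atom symbol written in the SMILES (organic subset) is one heavy atom; implicit H are not written.
Heavy atoms by element → C:8, Cl:1, N:1, O:3, S:1.
Total: 14.

14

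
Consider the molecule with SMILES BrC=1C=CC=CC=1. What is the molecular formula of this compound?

Walk through each heavy atom and fill implicit hydrogens from standard valence (C 4, N 3, O 2, S 2, halogen 1):
  atom 1: Br (halogen, monovalent) → 0 H
  atom 2: C, bond orders sum to 4 (valence 4) → 0 H
  atom 3: C, bond orders sum to 3 (valence 4) → 1 H
  atom 4: C, bond orders sum to 3 (valence 4) → 1 H
  atom 5: C, bond orders sum to 3 (valence 4) → 1 H
  atom 6: C, bond orders sum to 3 (valence 4) → 1 H
  atom 7: C, bond orders sum to 3 (valence 4) → 1 H
Totals → C:6, H:5, Br:1.

C6H5Br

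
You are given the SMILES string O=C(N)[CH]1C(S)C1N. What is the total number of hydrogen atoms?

Walk through each heavy atom and fill implicit hydrogens from standard valence (C 4, N 3, O 2, S 2, halogen 1):
  atom 1: O, bond orders sum to 2 (valence 2) → 0 H
  atom 2: C, bond orders sum to 4 (valence 4) → 0 H
  atom 3: N, bond orders sum to 1 (valence 3) → 2 H
  atom 4: C with explicit H count 1
  atom 5: C, bond orders sum to 3 (valence 4) → 1 H
  atom 6: S, bond orders sum to 1 (valence 2) → 1 H
  atom 7: C, bond orders sum to 3 (valence 4) → 1 H
  atom 8: N, bond orders sum to 1 (valence 3) → 2 H
Total hydrogens: 8.

8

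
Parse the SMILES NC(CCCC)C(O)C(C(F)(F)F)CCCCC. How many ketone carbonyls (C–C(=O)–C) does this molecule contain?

0

Scan the SMILES for the ketone motif — none present.
Groups that are present: 1 hydroxyl, 1 primary amine.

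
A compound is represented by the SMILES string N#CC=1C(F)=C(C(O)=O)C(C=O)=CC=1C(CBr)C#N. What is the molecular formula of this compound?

Walk through each heavy atom and fill implicit hydrogens from standard valence (C 4, N 3, O 2, S 2, halogen 1):
  atom 1: N, bond orders sum to 3 (valence 3) → 0 H
  atom 2: C, bond orders sum to 4 (valence 4) → 0 H
  atom 3: C, bond orders sum to 4 (valence 4) → 0 H
  atom 4: C, bond orders sum to 4 (valence 4) → 0 H
  atom 5: F (halogen, monovalent) → 0 H
  atom 6: C, bond orders sum to 4 (valence 4) → 0 H
  atom 7: C, bond orders sum to 4 (valence 4) → 0 H
  atom 8: O, bond orders sum to 1 (valence 2) → 1 H
  atom 9: O, bond orders sum to 2 (valence 2) → 0 H
  atom 10: C, bond orders sum to 4 (valence 4) → 0 H
  atom 11: C, bond orders sum to 3 (valence 4) → 1 H
  atom 12: O, bond orders sum to 2 (valence 2) → 0 H
  atom 13: C, bond orders sum to 3 (valence 4) → 1 H
  atom 14: C, bond orders sum to 4 (valence 4) → 0 H
  atom 15: C, bond orders sum to 3 (valence 4) → 1 H
  atom 16: C, bond orders sum to 2 (valence 4) → 2 H
  atom 17: Br (halogen, monovalent) → 0 H
  atom 18: C, bond orders sum to 4 (valence 4) → 0 H
  atom 19: N, bond orders sum to 3 (valence 3) → 0 H
Totals → C:12, H:6, Br:1, F:1, N:2, O:3.

C12H6BrFN2O3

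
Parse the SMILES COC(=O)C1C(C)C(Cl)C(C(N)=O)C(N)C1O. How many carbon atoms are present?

10

Count every carbon token in the SMILES (each C, including those in ring-closure positions and inside branches).
Carbon count: 10.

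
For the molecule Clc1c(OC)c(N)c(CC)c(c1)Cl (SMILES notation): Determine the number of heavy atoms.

Every atom symbol written in the SMILES (organic subset) is one heavy atom; implicit H are not written.
Heavy atoms by element → C:9, Cl:2, N:1, O:1.
Total: 13.

13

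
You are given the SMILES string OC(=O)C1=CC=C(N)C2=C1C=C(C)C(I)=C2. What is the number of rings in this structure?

In SMILES, each pair of matching ring-closure digits denotes one ring-closing bond; the number of such bonds equals the number of independent rings.
Ring-closure bonds here: 2.

2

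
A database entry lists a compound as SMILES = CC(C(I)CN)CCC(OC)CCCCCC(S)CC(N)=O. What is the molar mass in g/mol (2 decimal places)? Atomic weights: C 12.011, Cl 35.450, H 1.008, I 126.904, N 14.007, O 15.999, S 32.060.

First, the molecular formula is C16H33IN2O2S (counting implicit H from valence).
  C: 16 × 12.011 = 192.176
  H: 33 × 1.008 = 33.264
  I: 1 × 126.904 = 126.904
  N: 2 × 14.007 = 28.014
  O: 2 × 15.999 = 31.998
  S: 1 × 32.060 = 32.060
Sum: 16×12.011 + 33×1.008 + 1×126.904 + 2×14.007 + 2×15.999 + 1×32.060 = 444.416 → 444.42 g/mol.

444.42 g/mol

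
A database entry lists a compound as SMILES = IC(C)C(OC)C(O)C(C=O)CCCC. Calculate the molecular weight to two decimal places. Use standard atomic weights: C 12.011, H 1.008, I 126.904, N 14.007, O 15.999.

First, the molecular formula is C11H21IO3 (counting implicit H from valence).
  C: 11 × 12.011 = 132.121
  H: 21 × 1.008 = 21.168
  I: 1 × 126.904 = 126.904
  O: 3 × 15.999 = 47.997
Sum: 11×12.011 + 21×1.008 + 1×126.904 + 3×15.999 = 328.190 → 328.19 g/mol.

328.19 g/mol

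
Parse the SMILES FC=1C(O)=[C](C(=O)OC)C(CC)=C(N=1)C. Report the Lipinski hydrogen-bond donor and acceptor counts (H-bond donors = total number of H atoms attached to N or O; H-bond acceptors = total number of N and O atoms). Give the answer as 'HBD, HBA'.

Donors: find every N or O and count the H atoms it carries.
  atom 4 (O): bond orders sum to 1 → 1 H
  atom 7 (O): bond orders sum to 2 → 0 H
  atom 8 (O): bond orders sum to 2 → 0 H
  atom 14 (N): bond orders sum to 3 → 0 H
Lipinski HBD = 1.
Acceptors: N atoms = 1, O atoms = 3 → HBA = 4.

1, 4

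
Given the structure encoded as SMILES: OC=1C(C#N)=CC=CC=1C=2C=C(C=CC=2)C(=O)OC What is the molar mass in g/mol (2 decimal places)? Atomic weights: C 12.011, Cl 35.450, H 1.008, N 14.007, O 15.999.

First, the molecular formula is C15H11NO3 (counting implicit H from valence).
  C: 15 × 12.011 = 180.165
  H: 11 × 1.008 = 11.088
  N: 1 × 14.007 = 14.007
  O: 3 × 15.999 = 47.997
Sum: 15×12.011 + 11×1.008 + 1×14.007 + 3×15.999 = 253.257 → 253.26 g/mol.

253.26 g/mol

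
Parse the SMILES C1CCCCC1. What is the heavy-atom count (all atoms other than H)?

6

Every atom symbol written in the SMILES (organic subset) is one heavy atom; implicit H are not written.
Heavy atoms by element → C:6.
Total: 6.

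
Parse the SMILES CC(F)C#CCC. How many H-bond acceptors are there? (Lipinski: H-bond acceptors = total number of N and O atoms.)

N atoms: 0; O atoms: 0.
Lipinski HBA = 0 + 0 = 0.

0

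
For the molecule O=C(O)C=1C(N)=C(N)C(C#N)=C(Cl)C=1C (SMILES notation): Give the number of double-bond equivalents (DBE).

7

Molecular formula: C9H8ClN3O2.
DoU = (2C + 2 + N − H − X) / 2, where X is the halogen count and O/S are ignored.
    = (2·9 + 2 + 3 − 8 − 1) / 2 = 14 / 2 = 7.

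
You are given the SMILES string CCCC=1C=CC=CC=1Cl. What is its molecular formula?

Walk through each heavy atom and fill implicit hydrogens from standard valence (C 4, N 3, O 2, S 2, halogen 1):
  atom 1: C, bond orders sum to 1 (valence 4) → 3 H
  atom 2: C, bond orders sum to 2 (valence 4) → 2 H
  atom 3: C, bond orders sum to 2 (valence 4) → 2 H
  atom 4: C, bond orders sum to 4 (valence 4) → 0 H
  atom 5: C, bond orders sum to 3 (valence 4) → 1 H
  atom 6: C, bond orders sum to 3 (valence 4) → 1 H
  atom 7: C, bond orders sum to 3 (valence 4) → 1 H
  atom 8: C, bond orders sum to 3 (valence 4) → 1 H
  atom 9: C, bond orders sum to 4 (valence 4) → 0 H
  atom 10: Cl (halogen, monovalent) → 0 H
Totals → C:9, H:11, Cl:1.

C9H11Cl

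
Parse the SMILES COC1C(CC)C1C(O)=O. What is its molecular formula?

C7H12O3

Walk through each heavy atom and fill implicit hydrogens from standard valence (C 4, N 3, O 2, S 2, halogen 1):
  atom 1: C, bond orders sum to 1 (valence 4) → 3 H
  atom 2: O, bond orders sum to 2 (valence 2) → 0 H
  atom 3: C, bond orders sum to 3 (valence 4) → 1 H
  atom 4: C, bond orders sum to 3 (valence 4) → 1 H
  atom 5: C, bond orders sum to 2 (valence 4) → 2 H
  atom 6: C, bond orders sum to 1 (valence 4) → 3 H
  atom 7: C, bond orders sum to 3 (valence 4) → 1 H
  atom 8: C, bond orders sum to 4 (valence 4) → 0 H
  atom 9: O, bond orders sum to 1 (valence 2) → 1 H
  atom 10: O, bond orders sum to 2 (valence 2) → 0 H
Totals → C:7, H:12, O:3.
In Hill order: C7H12O3.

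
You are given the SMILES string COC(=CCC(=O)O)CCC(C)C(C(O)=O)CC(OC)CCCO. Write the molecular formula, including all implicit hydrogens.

Walk through each heavy atom and fill implicit hydrogens from standard valence (C 4, N 3, O 2, S 2, halogen 1):
  atom 1: C, bond orders sum to 1 (valence 4) → 3 H
  atom 2: O, bond orders sum to 2 (valence 2) → 0 H
  atom 3: C, bond orders sum to 4 (valence 4) → 0 H
  atom 4: C, bond orders sum to 3 (valence 4) → 1 H
  atom 5: C, bond orders sum to 2 (valence 4) → 2 H
  atom 6: C, bond orders sum to 4 (valence 4) → 0 H
  atom 7: O, bond orders sum to 2 (valence 2) → 0 H
  atom 8: O, bond orders sum to 1 (valence 2) → 1 H
  atom 9: C, bond orders sum to 2 (valence 4) → 2 H
  atom 10: C, bond orders sum to 2 (valence 4) → 2 H
  atom 11: C, bond orders sum to 3 (valence 4) → 1 H
  atom 12: C, bond orders sum to 1 (valence 4) → 3 H
  atom 13: C, bond orders sum to 3 (valence 4) → 1 H
  atom 14: C, bond orders sum to 4 (valence 4) → 0 H
  atom 15: O, bond orders sum to 1 (valence 2) → 1 H
  atom 16: O, bond orders sum to 2 (valence 2) → 0 H
  atom 17: C, bond orders sum to 2 (valence 4) → 2 H
  atom 18: C, bond orders sum to 3 (valence 4) → 1 H
  atom 19: O, bond orders sum to 2 (valence 2) → 0 H
  atom 20: C, bond orders sum to 1 (valence 4) → 3 H
  atom 21: C, bond orders sum to 2 (valence 4) → 2 H
  atom 22: C, bond orders sum to 2 (valence 4) → 2 H
  atom 23: C, bond orders sum to 2 (valence 4) → 2 H
  atom 24: O, bond orders sum to 1 (valence 2) → 1 H
Totals → C:17, H:30, O:7.

C17H30O7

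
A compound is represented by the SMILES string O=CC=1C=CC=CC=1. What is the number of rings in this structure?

In SMILES, each pair of matching ring-closure digits denotes one ring-closing bond; the number of such bonds equals the number of independent rings.
Ring-closure bonds here: 1.

1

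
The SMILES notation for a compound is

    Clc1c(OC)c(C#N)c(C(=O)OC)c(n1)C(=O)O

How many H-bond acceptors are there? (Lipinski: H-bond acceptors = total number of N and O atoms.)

7

N atoms: 2; O atoms: 5.
Lipinski HBA = 2 + 5 = 7.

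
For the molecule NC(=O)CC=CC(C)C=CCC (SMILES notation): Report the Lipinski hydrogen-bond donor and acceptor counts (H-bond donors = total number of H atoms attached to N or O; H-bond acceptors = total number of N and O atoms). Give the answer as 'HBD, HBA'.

2, 2

Donors: find every N or O and count the H atoms it carries.
  atom 1 (N): bond orders sum to 1 → 2 H
  atom 3 (O): bond orders sum to 2 → 0 H
Lipinski HBD = 2.
Acceptors: N atoms = 1, O atoms = 1 → HBA = 2.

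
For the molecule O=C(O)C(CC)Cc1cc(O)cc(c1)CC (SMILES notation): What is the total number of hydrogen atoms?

Walk through each heavy atom and fill implicit hydrogens from standard valence (C 4, N 3, O 2, S 2, halogen 1); for lowercase aromatic atoms, an aromatic c carries 1 H when it has two neighbours and 0 H with three, and aromatic n carries 0 H:
  atom 1: O, bond orders sum to 2 (valence 2) → 0 H
  atom 2: C, bond orders sum to 4 (valence 4) → 0 H
  atom 3: O, bond orders sum to 1 (valence 2) → 1 H
  atom 4: C, bond orders sum to 3 (valence 4) → 1 H
  atom 5: C, bond orders sum to 2 (valence 4) → 2 H
  atom 6: C, bond orders sum to 1 (valence 4) → 3 H
  atom 7: C, bond orders sum to 2 (valence 4) → 2 H
  atom 8: aromatic c, 3 neighbours → 0 H
  atom 9: aromatic c, 2 neighbours → 1 H
  atom 10: aromatic c, 3 neighbours → 0 H
  atom 11: O, bond orders sum to 1 (valence 2) → 1 H
  atom 12: aromatic c, 2 neighbours → 1 H
  atom 13: aromatic c, 3 neighbours → 0 H
  atom 14: aromatic c, 2 neighbours → 1 H
  atom 15: C, bond orders sum to 2 (valence 4) → 2 H
  atom 16: C, bond orders sum to 1 (valence 4) → 3 H
Total hydrogens: 18.

18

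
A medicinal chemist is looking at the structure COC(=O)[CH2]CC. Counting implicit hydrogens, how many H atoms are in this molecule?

10

Walk through each heavy atom and fill implicit hydrogens from standard valence (C 4, N 3, O 2, S 2, halogen 1):
  atom 1: C, bond orders sum to 1 (valence 4) → 3 H
  atom 2: O, bond orders sum to 2 (valence 2) → 0 H
  atom 3: C, bond orders sum to 4 (valence 4) → 0 H
  atom 4: O, bond orders sum to 2 (valence 2) → 0 H
  atom 5: C with explicit H count 2
  atom 6: C, bond orders sum to 2 (valence 4) → 2 H
  atom 7: C, bond orders sum to 1 (valence 4) → 3 H
Total hydrogens: 10.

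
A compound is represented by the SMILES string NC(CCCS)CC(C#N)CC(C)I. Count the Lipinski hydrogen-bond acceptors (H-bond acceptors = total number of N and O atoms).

N atoms: 2; O atoms: 0.
Lipinski HBA = 2 + 0 = 2.

2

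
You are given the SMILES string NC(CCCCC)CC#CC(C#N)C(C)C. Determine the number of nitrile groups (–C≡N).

The nitrile motif appears at heavy-atom position 12 in the SMILES.
Other groups present: 1 alkyne, 1 primary amine.
Nitrile count: 1.

1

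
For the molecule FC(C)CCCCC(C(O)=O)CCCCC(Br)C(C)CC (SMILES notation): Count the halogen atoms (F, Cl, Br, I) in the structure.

Halogen atoms appear at heavy-atom positions 1, 17 (1×Br, 1×F).
Other groups present: 1 carboxylic acid.
Halogen count: 2.

2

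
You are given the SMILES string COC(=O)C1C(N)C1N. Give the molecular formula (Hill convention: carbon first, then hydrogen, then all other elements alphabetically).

C5H10N2O2

Walk through each heavy atom and fill implicit hydrogens from standard valence (C 4, N 3, O 2, S 2, halogen 1):
  atom 1: C, bond orders sum to 1 (valence 4) → 3 H
  atom 2: O, bond orders sum to 2 (valence 2) → 0 H
  atom 3: C, bond orders sum to 4 (valence 4) → 0 H
  atom 4: O, bond orders sum to 2 (valence 2) → 0 H
  atom 5: C, bond orders sum to 3 (valence 4) → 1 H
  atom 6: C, bond orders sum to 3 (valence 4) → 1 H
  atom 7: N, bond orders sum to 1 (valence 3) → 2 H
  atom 8: C, bond orders sum to 3 (valence 4) → 1 H
  atom 9: N, bond orders sum to 1 (valence 3) → 2 H
Totals → C:5, H:10, N:2, O:2.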